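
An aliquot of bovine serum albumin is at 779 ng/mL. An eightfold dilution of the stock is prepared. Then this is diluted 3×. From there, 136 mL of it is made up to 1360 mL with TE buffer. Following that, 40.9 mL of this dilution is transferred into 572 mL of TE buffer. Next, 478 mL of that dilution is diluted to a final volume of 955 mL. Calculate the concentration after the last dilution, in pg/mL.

108 pg/mL

Overall dilution factor = 8 × 3 × 10 × 14.99 × 1.998 = 7185.
779 ng/mL / 7185 = 0.108 ng/mL = 108 pg/mL.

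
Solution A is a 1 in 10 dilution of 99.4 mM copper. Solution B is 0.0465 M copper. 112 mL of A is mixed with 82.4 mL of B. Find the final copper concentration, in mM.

C_A = 99.4 mM / 10 = 9.94 mM.
C_B = 0.0465 M = 46.5 mM.
C_mix = (C_A·V_A + C_B·V_B)/(V_A + V_B) = (9.94×112 + 46.5×82.4) / 194.4 = 25.4 mM.

25.4 mM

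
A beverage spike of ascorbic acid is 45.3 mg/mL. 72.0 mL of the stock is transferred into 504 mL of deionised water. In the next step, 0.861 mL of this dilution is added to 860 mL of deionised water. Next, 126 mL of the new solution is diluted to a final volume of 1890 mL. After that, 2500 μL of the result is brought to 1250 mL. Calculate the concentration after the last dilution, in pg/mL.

Overall dilution factor = 8 × 999.8 × 15 × 500 = 6.00 × 10⁷.
45.3 mg/mL / 6.00 × 10⁷ = 7.55 × 10⁻⁷ mg/mL = 755 pg/mL.

755 pg/mL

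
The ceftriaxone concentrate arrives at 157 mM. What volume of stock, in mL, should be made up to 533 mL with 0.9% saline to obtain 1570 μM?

1570 μM = 1.57 mM.
V₁ = C₂V₂/C₁ = 1.57 × 533 / 157 = 5.33 mL.

5.33 mL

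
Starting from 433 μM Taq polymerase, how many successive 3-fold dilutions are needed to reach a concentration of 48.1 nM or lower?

9

Need 3ⁿ ≥ 9002, so n ≥ log(9002)/log(3) = 8.29.
Minimum whole steps: n = 9.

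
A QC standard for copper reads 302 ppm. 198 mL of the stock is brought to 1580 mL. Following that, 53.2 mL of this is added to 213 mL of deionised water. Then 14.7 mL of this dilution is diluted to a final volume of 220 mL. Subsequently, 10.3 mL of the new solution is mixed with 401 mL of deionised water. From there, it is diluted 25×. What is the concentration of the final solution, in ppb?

Overall dilution factor = 7.980 × 5.004 × 14.97 × 39.93 × 25 = 5.97 × 10⁵.
302 ppm / 5.97 × 10⁵ = 5.06 × 10⁻⁴ ppm = 0.506 ppb.

0.506 ppb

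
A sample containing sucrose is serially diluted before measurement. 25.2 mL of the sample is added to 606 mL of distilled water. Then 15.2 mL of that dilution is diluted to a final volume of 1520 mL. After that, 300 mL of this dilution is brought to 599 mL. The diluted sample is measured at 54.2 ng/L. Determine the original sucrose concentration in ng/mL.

Overall dilution factor = 25.05 × 100 × 1.997 = 5001.
Original = 54.2 ng/L × 5001 = 2.71 × 10⁵ ng/L = 271 ng/mL.

271 ng/mL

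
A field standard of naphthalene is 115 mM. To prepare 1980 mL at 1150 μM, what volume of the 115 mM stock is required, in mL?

19.8 mL

1150 μM = 1.15 mM.
V₁ = C₂V₂/C₁ = 1.15 × 1980 / 115 = 19.8 mL.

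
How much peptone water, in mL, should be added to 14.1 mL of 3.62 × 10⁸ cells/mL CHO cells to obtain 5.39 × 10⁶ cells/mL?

933 mL

V₂ = C₁V₁/C₂ = 3.62 × 10⁸ × 14.1 / 5.39 × 10⁶ = 947 mL.
Diluent to add = V₂ − V₁ = 947 − 14.1 = 933 mL.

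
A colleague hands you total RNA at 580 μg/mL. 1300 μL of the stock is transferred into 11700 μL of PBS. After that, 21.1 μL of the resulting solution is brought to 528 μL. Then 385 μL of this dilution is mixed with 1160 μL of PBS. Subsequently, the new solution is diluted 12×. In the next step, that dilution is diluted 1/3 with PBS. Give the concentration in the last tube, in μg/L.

16.0 μg/L

Overall dilution factor = 10 × 25.02 × 4.013 × 12 × 3 = 3.62 × 10⁴.
580 μg/mL / 3.62 × 10⁴ = 0.0160 μg/mL = 16.0 μg/L.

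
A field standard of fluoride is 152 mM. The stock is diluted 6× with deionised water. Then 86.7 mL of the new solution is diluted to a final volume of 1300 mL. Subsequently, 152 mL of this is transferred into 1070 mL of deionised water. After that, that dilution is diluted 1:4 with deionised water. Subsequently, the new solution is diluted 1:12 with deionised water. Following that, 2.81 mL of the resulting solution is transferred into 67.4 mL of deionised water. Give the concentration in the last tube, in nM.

175 nM

Overall dilution factor = 6 × 14.99 × 8.039 × 4 × 12 × 24.99 = 8.67 × 10⁵.
152 mM / 8.67 × 10⁵ = 1.75 × 10⁻⁴ mM = 175 nM.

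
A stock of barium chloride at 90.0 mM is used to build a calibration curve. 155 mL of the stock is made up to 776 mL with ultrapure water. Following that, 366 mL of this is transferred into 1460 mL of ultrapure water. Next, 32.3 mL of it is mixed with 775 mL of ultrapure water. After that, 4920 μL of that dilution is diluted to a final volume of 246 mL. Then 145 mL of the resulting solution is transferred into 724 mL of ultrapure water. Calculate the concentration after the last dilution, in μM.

0.481 μM

Overall dilution factor = 5.006 × 4.989 × 24.99 × 50 × 5.993 = 1.87 × 10⁵.
90.0 mM / 1.87 × 10⁵ = 4.81 × 10⁻⁴ mM = 0.481 μM.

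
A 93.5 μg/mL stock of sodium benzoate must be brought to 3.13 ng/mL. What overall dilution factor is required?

2.99 × 10⁴

Factor = C₀/C_target = 93.5 μg/mL / 3.13 ng/mL = 2.99 × 10⁴.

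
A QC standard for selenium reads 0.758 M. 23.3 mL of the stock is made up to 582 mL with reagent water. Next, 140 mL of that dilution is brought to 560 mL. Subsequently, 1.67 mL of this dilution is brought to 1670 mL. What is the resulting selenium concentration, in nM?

7590 nM

Overall dilution factor = 24.98 × 4 × 1000 = 9.99 × 10⁴.
0.758 M / 9.99 × 10⁴ = 7.59 × 10⁻⁶ M = 7590 nM.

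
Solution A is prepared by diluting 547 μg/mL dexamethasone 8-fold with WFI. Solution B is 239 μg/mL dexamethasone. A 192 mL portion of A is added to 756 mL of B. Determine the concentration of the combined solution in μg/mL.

C_A = 547 μg/mL / 8 = 68.4 μg/mL.
C_mix = (C_A·V_A + C_B·V_B)/(V_A + V_B) = (68.4×192 + 239×756) / 948.0 = 204 μg/mL.

204 μg/mL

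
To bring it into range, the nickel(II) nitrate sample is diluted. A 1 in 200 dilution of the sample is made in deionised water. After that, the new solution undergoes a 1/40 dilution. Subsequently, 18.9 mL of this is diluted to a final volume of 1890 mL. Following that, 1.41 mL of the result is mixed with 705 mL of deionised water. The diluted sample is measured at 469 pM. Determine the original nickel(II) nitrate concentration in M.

0.188 M

Overall dilution factor = 200 × 40 × 100 × 501 = 4.01 × 10⁸.
Original = 469 pM × 4.01 × 10⁸ = 1.88 × 10¹¹ pM = 0.188 M.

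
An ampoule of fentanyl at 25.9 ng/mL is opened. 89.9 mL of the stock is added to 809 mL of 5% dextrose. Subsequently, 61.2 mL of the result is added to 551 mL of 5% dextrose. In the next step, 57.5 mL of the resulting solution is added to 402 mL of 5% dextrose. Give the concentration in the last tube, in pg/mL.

32.4 pg/mL

Overall dilution factor = 9.999 × 10.00 × 7.991 = 799.
25.9 ng/mL / 799 = 0.0324 ng/mL = 32.4 pg/mL.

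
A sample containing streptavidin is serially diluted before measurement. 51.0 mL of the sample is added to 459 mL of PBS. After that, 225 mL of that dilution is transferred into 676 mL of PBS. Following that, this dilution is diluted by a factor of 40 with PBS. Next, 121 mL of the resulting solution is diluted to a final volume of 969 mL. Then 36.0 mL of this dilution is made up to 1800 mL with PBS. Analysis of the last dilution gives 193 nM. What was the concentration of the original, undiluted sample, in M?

Overall dilution factor = 10 × 4.004 × 40 × 8.008 × 50 = 6.41 × 10⁵.
Original = 193 nM × 6.41 × 10⁵ = 1.24 × 10⁸ nM = 0.124 M.

0.124 M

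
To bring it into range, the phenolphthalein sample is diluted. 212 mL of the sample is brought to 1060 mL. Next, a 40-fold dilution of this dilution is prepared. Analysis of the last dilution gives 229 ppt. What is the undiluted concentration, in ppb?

Overall dilution factor = 5 × 40 = 200.
Original = 229 ppt × 200 = 4.58 × 10⁴ ppt = 45.8 ppb.

45.8 ppb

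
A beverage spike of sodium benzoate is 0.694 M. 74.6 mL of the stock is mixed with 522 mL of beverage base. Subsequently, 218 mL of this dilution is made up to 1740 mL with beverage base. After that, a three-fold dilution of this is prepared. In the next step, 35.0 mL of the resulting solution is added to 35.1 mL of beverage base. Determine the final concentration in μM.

Overall dilution factor = 7.997 × 7.982 × 3 × 2.003 = 384.
0.694 M / 384 = 1.81 × 10⁻³ M = 1810 μM.

1810 μM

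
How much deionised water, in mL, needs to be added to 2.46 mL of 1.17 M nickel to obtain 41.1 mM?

41.1 mM = 0.0411 M.
V₂ = C₁V₁/C₂ = 1.17 × 2.46 / 0.0411 = 70.0 mL.
Diluent to add = V₂ − V₁ = 70.0 − 2.46 = 67.6 mL.

67.6 mL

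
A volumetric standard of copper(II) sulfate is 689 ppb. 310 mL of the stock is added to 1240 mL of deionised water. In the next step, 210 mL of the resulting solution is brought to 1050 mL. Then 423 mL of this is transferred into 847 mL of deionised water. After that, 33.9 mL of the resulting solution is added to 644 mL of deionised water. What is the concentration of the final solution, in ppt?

459 ppt

Overall dilution factor = 5 × 5 × 3.002 × 20.00 = 1501.
689 ppb / 1501 = 0.459 ppb = 459 ppt.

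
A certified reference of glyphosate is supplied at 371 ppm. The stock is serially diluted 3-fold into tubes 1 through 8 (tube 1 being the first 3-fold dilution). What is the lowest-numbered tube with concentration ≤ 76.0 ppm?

tube 2

Tube n has concentration 371 ppm / 3ⁿ.
Need 3ⁿ ≥ 371 ppm / 76.0 ppm = 4.88, so n ≥ 1.44.
First such tube: n = 2.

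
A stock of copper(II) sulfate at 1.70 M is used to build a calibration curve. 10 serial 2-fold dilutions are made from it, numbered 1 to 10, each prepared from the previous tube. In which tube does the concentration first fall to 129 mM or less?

tube 4

Tube n has concentration 1.70 M / 2ⁿ.
Need 2ⁿ ≥ 1.70 M / 129 mM = 13.2, so n ≥ 3.72.
First such tube: n = 4.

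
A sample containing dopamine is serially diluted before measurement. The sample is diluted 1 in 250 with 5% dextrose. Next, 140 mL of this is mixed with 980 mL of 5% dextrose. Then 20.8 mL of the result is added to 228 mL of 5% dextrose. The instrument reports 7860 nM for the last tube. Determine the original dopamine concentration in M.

0.188 M

Overall dilution factor = 250 × 8 × 11.96 = 2.39 × 10⁴.
Original = 7860 nM × 2.39 × 10⁴ = 1.88 × 10⁸ nM = 0.188 M.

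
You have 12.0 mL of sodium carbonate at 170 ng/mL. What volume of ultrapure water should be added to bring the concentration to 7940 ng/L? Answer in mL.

245 mL

7940 ng/L = 7.94 ng/mL.
V₂ = C₁V₁/C₂ = 170 × 12.0 / 7.94 = 257 mL.
Diluent to add = V₂ − V₁ = 257 − 12.0 = 245 mL.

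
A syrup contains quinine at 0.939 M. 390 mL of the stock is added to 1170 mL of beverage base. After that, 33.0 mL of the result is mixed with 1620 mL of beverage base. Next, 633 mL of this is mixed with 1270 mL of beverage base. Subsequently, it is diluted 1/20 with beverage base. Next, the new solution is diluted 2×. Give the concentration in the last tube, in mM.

Overall dilution factor = 4 × 50.09 × 3.006 × 20 × 2 = 2.41 × 10⁴.
0.939 M / 2.41 × 10⁴ = 3.90 × 10⁻⁵ M = 0.0390 mM.

0.0390 mM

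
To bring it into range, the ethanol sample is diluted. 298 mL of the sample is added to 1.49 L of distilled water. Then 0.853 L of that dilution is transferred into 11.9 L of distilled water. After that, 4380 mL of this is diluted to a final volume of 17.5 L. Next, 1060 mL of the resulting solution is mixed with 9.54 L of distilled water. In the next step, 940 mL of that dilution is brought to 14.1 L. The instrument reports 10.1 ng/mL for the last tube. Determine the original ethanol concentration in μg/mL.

543 μg/mL

Overall dilution factor = 6 × 14.95 × 3.995 × 10 × 15 = 5.38 × 10⁴.
Original = 10.1 ng/mL × 5.38 × 10⁴ = 5.43 × 10⁵ ng/mL = 543 μg/mL.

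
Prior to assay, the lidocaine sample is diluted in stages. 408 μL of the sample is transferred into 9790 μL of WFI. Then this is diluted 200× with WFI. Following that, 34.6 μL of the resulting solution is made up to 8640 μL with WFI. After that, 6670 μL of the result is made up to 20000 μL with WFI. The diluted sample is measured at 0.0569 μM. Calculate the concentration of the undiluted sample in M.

Overall dilution factor = 25.00 × 200 × 249.7 × 2.999 = 3.74 × 10⁶.
Original = 0.0569 μM × 3.74 × 10⁶ = 2.13 × 10⁵ μM = 0.213 M.

0.213 M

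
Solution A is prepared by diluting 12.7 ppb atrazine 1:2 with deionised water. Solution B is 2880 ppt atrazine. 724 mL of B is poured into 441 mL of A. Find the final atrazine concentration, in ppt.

4190 ppt

C_A = 12.7 ppb / 2 = 6.35 ppb.
C_B = 2880 ppt = 2.88 ppb.
C_mix = (C_A·V_A + C_B·V_B)/(V_A + V_B) = (6.35×441 + 2.88×724) / 1165 = 4.19 ppb = 4190 ppt.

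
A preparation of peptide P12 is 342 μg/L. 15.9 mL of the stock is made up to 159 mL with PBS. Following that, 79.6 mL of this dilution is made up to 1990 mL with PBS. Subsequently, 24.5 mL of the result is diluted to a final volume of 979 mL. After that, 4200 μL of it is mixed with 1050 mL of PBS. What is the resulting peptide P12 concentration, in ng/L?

Overall dilution factor = 10 × 25 × 39.96 × 251 = 2.51 × 10⁶.
342 μg/L / 2.51 × 10⁶ = 1.36 × 10⁻⁴ μg/L = 0.136 ng/L.

0.136 ng/L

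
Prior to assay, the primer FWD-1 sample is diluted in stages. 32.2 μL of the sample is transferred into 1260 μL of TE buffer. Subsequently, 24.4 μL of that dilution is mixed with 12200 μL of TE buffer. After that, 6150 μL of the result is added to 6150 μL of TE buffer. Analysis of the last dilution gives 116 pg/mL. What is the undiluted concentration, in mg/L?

Overall dilution factor = 40.13 × 501 × 2 = 4.02 × 10⁴.
Original = 116 pg/mL × 4.02 × 10⁴ = 4.66 × 10⁶ pg/mL = 4.66 mg/L.

4.66 mg/L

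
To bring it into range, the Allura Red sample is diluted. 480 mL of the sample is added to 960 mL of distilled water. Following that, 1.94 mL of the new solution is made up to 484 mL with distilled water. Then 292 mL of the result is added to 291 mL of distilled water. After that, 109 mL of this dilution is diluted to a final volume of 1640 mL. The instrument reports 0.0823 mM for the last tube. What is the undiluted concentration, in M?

1.85 M

Overall dilution factor = 3 × 249.5 × 1.997 × 15.05 = 2.25 × 10⁴.
Original = 0.0823 mM × 2.25 × 10⁴ = 1850 mM = 1.85 M.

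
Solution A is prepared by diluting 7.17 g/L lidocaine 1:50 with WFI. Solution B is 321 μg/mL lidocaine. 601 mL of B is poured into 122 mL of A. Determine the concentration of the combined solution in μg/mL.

291 μg/mL

C_A = 7.17 g/L / 50 = 0.143 g/L.
C_B = 321 μg/mL = 0.321 g/L.
C_mix = (C_A·V_A + C_B·V_B)/(V_A + V_B) = (0.143×122 + 0.321×601) / 723.0 = 0.291 g/L = 291 μg/mL.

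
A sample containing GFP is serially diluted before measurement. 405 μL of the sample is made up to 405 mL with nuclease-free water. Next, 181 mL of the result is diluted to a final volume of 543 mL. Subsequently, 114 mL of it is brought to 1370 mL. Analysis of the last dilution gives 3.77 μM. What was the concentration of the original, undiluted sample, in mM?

136 mM

Overall dilution factor = 1000 × 3 × 12.02 = 3.61 × 10⁴.
Original = 3.77 μM × 3.61 × 10⁴ = 1.36 × 10⁵ μM = 136 mM.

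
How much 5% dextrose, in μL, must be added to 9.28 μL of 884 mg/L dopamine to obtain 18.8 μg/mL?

18.8 μg/mL = 18.8 mg/L.
V₂ = C₁V₁/C₂ = 884 × 9.28 / 18.8 = 436 μL.
Diluent to add = V₂ − V₁ = 436 − 9.28 = 427 μL.

427 μL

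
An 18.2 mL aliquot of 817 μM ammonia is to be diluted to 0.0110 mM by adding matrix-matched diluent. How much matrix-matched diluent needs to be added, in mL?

1330 mL

0.0110 mM = 11.0 μM.
V₂ = C₁V₁/C₂ = 817 × 18.2 / 11.0 = 1352 mL.
Diluent to add = V₂ − V₁ = 1352 − 18.2 = 1330 mL.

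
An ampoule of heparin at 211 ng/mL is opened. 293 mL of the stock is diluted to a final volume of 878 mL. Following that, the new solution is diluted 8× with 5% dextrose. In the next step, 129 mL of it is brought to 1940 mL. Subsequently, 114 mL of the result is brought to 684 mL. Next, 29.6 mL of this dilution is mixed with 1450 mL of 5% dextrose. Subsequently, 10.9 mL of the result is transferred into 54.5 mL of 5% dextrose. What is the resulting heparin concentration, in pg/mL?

0.325 pg/mL

Overall dilution factor = 2.997 × 8 × 15.04 × 6 × 49.99 × 6 = 6.49 × 10⁵.
211 ng/mL / 6.49 × 10⁵ = 3.25 × 10⁻⁴ ng/mL = 0.325 pg/mL.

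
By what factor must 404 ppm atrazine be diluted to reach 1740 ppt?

Factor = C₀/C_target = 404 ppm / 1740 ppt = 2.32 × 10⁵.

2.32 × 10⁵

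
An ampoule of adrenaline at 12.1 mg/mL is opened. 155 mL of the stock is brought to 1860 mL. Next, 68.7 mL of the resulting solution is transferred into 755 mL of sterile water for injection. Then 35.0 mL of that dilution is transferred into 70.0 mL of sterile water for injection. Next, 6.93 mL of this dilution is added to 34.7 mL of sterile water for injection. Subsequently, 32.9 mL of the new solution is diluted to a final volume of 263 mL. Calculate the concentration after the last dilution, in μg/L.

Overall dilution factor = 12 × 11.99 × 3 × 6.007 × 7.994 = 2.07 × 10⁴.
12.1 mg/mL / 2.07 × 10⁴ = 5.84 × 10⁻⁴ mg/mL = 584 μg/L.

584 μg/L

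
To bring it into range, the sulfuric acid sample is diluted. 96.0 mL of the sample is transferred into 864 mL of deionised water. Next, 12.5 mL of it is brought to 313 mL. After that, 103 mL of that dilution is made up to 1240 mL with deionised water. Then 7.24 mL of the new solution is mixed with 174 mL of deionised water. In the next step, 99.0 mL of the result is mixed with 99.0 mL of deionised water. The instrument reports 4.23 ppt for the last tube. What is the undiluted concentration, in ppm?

0.638 ppm

Overall dilution factor = 10 × 25.04 × 12.04 × 25.03 × 2 = 1.51 × 10⁵.
Original = 4.23 ppt × 1.51 × 10⁵ = 6.38 × 10⁵ ppt = 0.638 ppm.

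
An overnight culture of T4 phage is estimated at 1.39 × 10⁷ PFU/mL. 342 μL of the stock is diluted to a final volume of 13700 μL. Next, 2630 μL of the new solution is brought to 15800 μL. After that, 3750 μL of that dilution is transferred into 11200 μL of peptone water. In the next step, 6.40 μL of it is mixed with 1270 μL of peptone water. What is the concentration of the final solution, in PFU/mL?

72.6 PFU/mL

Overall dilution factor = 40.06 × 6.008 × 3.987 × 199.4 = 1.91 × 10⁵.
1.39 × 10⁷ PFU/mL / 1.91 × 10⁵ = 72.6 PFU/mL.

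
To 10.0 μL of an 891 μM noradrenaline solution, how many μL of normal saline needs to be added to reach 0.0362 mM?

236 μL

0.0362 mM = 36.2 μM.
V₂ = C₁V₁/C₂ = 891 × 10.0 / 36.2 = 246 μL.
Diluent to add = V₂ − V₁ = 246 − 10.0 = 236 μL.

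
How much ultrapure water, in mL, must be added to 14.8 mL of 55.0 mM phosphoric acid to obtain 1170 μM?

1170 μM = 1.17 mM.
V₂ = C₁V₁/C₂ = 55.0 × 14.8 / 1.17 = 696 mL.
Diluent to add = V₂ − V₁ = 696 − 14.8 = 681 mL.

681 mL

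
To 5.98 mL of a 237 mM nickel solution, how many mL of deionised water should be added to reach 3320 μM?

3320 μM = 3.32 mM.
V₂ = C₁V₁/C₂ = 237 × 5.98 / 3.32 = 427 mL.
Diluent to add = V₂ − V₁ = 427 − 5.98 = 421 mL.

421 mL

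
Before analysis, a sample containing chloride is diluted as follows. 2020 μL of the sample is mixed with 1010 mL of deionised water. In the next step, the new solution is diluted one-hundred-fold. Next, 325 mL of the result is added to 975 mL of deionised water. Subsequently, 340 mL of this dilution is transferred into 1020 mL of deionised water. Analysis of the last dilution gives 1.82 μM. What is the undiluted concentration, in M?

1.46 M

Overall dilution factor = 501 × 100 × 4 × 4 = 8.02 × 10⁵.
Original = 1.82 μM × 8.02 × 10⁵ = 1.46 × 10⁶ μM = 1.46 M.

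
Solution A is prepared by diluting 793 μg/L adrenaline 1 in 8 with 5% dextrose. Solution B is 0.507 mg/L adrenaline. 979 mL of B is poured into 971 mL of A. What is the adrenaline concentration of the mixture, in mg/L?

C_A = 793 μg/L / 8 = 99.1 μg/L.
C_B = 0.507 mg/L = 507 μg/L.
C_mix = (C_A·V_A + C_B·V_B)/(V_A + V_B) = (99.1×971 + 507×979) / 1950 = 304 μg/L = 0.304 mg/L.

0.304 mg/L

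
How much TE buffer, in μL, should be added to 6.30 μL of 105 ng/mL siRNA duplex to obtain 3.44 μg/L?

186 μL

3.44 μg/L = 3.44 ng/mL.
V₂ = C₁V₁/C₂ = 105 × 6.30 / 3.44 = 192 μL.
Diluent to add = V₂ − V₁ = 192 − 6.30 = 186 μL.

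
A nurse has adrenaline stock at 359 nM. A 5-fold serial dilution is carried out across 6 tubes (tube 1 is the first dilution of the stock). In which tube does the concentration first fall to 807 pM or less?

Tube n has concentration 359 nM / 5ⁿ.
Need 5ⁿ ≥ 359 nM / 807 pM = 445, so n ≥ 3.79.
First such tube: n = 4.

tube 4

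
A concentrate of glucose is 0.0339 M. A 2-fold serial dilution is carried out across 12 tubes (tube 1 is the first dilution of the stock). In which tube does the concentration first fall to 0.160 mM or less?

tube 8

Tube n has concentration 0.0339 M / 2ⁿ.
Need 2ⁿ ≥ 0.0339 M / 0.160 mM = 212, so n ≥ 7.73.
First such tube: n = 8.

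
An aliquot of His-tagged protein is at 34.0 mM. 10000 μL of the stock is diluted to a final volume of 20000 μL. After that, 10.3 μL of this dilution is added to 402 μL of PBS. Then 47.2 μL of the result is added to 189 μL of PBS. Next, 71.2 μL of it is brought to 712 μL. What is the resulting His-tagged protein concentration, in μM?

8.49 μM

Overall dilution factor = 2 × 40.03 × 5.004 × 10 = 4006.
34.0 mM / 4006 = 8.49 × 10⁻³ mM = 8.49 μM.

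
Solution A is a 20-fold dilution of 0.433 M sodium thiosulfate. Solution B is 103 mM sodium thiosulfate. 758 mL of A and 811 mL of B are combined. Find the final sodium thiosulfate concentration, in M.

0.0637 M

C_A = 0.433 M / 20 = 0.0216 M.
C_B = 103 mM = 0.103 M.
C_mix = (C_A·V_A + C_B·V_B)/(V_A + V_B) = (0.0216×758 + 0.103×811) / 1569 = 0.0637 M.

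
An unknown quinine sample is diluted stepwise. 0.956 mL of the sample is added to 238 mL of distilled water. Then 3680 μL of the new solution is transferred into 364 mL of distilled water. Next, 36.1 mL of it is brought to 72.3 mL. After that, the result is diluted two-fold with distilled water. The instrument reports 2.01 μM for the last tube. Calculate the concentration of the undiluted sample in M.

0.201 M

Overall dilution factor = 250.0 × 99.91 × 2.003 × 2 = 1.00 × 10⁵.
Original = 2.01 μM × 1.00 × 10⁵ = 2.01 × 10⁵ μM = 0.201 M.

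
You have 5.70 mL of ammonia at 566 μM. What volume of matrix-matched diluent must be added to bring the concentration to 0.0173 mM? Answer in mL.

0.0173 mM = 17.3 μM.
V₂ = C₁V₁/C₂ = 566 × 5.70 / 17.3 = 186 mL.
Diluent to add = V₂ − V₁ = 186 − 5.70 = 181 mL.

181 mL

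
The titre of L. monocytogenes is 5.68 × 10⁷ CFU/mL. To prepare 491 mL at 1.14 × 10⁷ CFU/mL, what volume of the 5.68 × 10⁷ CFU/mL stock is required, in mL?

V₁ = C₂V₂/C₁ = 1.14 × 10⁷ × 491 / 5.68 × 10⁷ = 98.5 mL.

98.5 mL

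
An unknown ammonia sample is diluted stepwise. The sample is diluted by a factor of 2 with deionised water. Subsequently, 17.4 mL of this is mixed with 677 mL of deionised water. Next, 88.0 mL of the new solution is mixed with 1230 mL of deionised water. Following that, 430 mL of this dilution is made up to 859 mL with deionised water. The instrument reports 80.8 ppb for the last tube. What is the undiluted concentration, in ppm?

Overall dilution factor = 2 × 39.91 × 14.98 × 1.998 = 2388.
Original = 80.8 ppb × 2388 = 1.93 × 10⁵ ppb = 193 ppm.

193 ppm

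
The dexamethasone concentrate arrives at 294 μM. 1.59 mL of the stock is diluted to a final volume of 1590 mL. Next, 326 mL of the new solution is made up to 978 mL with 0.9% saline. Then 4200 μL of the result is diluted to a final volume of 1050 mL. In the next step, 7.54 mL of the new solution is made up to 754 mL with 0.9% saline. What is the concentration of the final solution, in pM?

3.92 pM

Overall dilution factor = 1000 × 3 × 250 × 100 = 7.50 × 10⁷.
294 μM / 7.50 × 10⁷ = 3.92 × 10⁻⁶ μM = 3.92 pM.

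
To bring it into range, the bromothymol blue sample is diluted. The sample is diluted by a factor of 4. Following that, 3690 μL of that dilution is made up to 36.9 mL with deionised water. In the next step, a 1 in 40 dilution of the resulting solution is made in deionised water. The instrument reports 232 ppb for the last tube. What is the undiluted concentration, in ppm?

371 ppm

Overall dilution factor = 4 × 10 × 40 = 1600.
Original = 232 ppb × 1600 = 3.71 × 10⁵ ppb = 371 ppm.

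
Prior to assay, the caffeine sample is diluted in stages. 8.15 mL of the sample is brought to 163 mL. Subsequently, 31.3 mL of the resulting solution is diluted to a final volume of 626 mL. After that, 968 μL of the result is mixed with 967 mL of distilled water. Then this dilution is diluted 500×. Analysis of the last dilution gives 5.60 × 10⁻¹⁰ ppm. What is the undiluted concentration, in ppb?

Overall dilution factor = 20 × 20 × 1000.0 × 500 = 2.00 × 10⁸.
Original = 5.60 × 10⁻¹⁰ ppm × 2.00 × 10⁸ = 0.112 ppm = 112 ppb.

112 ppb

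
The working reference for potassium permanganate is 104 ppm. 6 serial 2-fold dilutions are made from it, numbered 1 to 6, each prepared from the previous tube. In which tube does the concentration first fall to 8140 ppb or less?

Tube n has concentration 104 ppm / 2ⁿ.
Need 2ⁿ ≥ 104 ppm / 8140 ppb = 12.8, so n ≥ 3.68.
First such tube: n = 4.

tube 4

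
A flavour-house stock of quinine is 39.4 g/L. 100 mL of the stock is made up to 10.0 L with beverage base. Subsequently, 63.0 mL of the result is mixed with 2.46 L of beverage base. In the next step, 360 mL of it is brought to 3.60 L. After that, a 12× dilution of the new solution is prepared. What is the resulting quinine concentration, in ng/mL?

Overall dilution factor = 100 × 40.05 × 10 × 12 = 4.81 × 10⁵.
39.4 g/L / 4.81 × 10⁵ = 8.20 × 10⁻⁵ g/L = 82.0 ng/mL.

82.0 ng/mL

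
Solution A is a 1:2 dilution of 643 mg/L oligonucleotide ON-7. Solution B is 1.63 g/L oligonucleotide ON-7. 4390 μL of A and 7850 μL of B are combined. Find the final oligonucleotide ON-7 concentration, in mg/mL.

1.16 mg/mL

C_A = 643 mg/L / 2 = 322 mg/L.
C_B = 1.63 g/L = 1630 mg/L.
C_mix = (C_A·V_A + C_B·V_B)/(V_A + V_B) = (322×4390 + 1630×7850) / 12240 = 1161 mg/L = 1.16 mg/mL.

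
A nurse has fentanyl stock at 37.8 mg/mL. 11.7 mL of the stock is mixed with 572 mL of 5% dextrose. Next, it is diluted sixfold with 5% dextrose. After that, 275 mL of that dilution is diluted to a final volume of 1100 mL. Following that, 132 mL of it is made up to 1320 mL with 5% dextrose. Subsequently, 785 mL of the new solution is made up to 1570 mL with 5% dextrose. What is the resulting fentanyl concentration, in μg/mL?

Overall dilution factor = 49.89 × 6 × 4 × 10 × 2 = 2.39 × 10⁴.
37.8 mg/mL / 2.39 × 10⁴ = 1.58 × 10⁻³ mg/mL = 1.58 μg/mL.

1.58 μg/mL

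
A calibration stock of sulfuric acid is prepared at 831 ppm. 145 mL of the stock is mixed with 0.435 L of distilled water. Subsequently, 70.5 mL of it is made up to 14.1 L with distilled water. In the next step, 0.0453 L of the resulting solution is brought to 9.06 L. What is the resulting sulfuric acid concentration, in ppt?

Overall dilution factor = 4 × 200 × 200 = 1.60 × 10⁵.
831 ppm / 1.60 × 10⁵ = 5.19 × 10⁻³ ppm = 5190 ppt.

5190 ppt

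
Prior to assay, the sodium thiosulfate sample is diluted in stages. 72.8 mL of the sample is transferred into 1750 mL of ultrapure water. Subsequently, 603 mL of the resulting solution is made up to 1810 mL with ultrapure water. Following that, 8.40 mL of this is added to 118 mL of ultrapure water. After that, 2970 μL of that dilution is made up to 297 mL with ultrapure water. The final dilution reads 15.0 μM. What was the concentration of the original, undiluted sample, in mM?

1700 mM

Overall dilution factor = 25.04 × 3.002 × 15.05 × 100 = 1.13 × 10⁵.
Original = 15.0 μM × 1.13 × 10⁵ = 1.70 × 10⁶ μM = 1700 mM.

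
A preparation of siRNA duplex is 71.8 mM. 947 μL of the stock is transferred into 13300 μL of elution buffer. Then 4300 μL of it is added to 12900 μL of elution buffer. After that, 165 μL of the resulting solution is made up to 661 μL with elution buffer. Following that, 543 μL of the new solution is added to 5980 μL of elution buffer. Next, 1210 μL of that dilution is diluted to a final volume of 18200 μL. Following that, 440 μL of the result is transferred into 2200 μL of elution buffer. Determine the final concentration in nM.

Overall dilution factor = 15.04 × 4 × 4.006 × 12.01 × 15.04 × 6 = 2.61 × 10⁵.
71.8 mM / 2.61 × 10⁵ = 2.75 × 10⁻⁴ mM = 275 nM.

275 nM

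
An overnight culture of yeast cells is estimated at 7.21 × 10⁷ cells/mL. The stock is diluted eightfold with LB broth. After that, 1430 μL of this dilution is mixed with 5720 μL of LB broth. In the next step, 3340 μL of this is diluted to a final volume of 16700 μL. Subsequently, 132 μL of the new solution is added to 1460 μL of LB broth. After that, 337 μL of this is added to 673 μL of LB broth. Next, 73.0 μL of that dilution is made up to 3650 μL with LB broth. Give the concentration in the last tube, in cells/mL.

Overall dilution factor = 8 × 5 × 5 × 12.06 × 2.997 × 50 = 3.61 × 10⁵.
7.21 × 10⁷ cells/mL / 3.61 × 10⁵ = 199 cells/mL.

199 cells/mL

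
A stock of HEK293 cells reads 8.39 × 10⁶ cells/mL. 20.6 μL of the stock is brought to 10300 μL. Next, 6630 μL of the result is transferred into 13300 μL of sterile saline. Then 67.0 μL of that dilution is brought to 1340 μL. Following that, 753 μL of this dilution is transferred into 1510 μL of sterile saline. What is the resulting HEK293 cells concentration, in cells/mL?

92.9 cells/mL

Overall dilution factor = 500 × 3.006 × 20 × 3.005 = 9.03 × 10⁴.
8.39 × 10⁶ cells/mL / 9.03 × 10⁴ = 92.9 cells/mL.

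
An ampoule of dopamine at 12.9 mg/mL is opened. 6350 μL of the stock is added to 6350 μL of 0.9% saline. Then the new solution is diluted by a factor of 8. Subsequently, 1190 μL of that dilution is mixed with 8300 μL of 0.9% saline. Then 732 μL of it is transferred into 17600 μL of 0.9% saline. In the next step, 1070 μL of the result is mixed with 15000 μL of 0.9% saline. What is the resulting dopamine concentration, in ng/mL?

Overall dilution factor = 2 × 8 × 7.975 × 25.04 × 15.02 = 4.80 × 10⁴.
12.9 mg/mL / 4.80 × 10⁴ = 2.69 × 10⁻⁴ mg/mL = 269 ng/mL.

269 ng/mL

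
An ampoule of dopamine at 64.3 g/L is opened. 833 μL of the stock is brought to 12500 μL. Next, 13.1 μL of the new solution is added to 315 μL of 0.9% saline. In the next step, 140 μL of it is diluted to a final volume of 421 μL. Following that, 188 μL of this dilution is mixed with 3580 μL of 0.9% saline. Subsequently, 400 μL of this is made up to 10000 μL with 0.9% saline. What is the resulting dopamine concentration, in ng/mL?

114 ng/mL

Overall dilution factor = 15.01 × 25.05 × 3.007 × 20.04 × 25 = 5.66 × 10⁵.
64.3 g/L / 5.66 × 10⁵ = 1.14 × 10⁻⁴ g/L = 114 ng/mL.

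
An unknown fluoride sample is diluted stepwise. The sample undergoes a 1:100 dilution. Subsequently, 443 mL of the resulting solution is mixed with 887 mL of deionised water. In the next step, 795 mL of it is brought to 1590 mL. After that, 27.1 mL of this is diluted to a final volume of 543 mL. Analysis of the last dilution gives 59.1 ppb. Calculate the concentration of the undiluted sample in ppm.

Overall dilution factor = 100 × 3.002 × 2 × 20.04 = 1.20 × 10⁴.
Original = 59.1 ppb × 1.20 × 10⁴ = 7.11 × 10⁵ ppb = 711 ppm.

711 ppm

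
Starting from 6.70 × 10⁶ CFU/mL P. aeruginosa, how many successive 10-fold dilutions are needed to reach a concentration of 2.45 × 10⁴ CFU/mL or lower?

Need 10ⁿ ≥ 273, so n ≥ log(273)/log(10) = 2.44.
Minimum whole steps: n = 3.

3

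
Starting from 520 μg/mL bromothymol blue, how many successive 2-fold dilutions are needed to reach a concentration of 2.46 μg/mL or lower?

Need 2ⁿ ≥ 211, so n ≥ log(211)/log(2) = 7.72.
Minimum whole steps: n = 8.

8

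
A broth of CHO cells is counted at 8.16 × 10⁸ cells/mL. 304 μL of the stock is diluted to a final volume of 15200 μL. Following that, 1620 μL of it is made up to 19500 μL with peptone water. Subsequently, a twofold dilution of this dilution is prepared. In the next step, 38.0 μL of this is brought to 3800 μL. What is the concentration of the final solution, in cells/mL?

6780 cells/mL

Overall dilution factor = 50 × 12.04 × 2 × 100 = 1.20 × 10⁵.
8.16 × 10⁸ cells/mL / 1.20 × 10⁵ = 6780 cells/mL.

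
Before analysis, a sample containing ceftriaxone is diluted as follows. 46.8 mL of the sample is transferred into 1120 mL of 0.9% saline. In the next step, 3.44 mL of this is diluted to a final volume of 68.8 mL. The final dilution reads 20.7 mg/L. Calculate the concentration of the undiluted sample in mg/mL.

10.3 mg/mL

Overall dilution factor = 24.93 × 20 = 499.
Original = 20.7 mg/L × 499 = 1.03 × 10⁴ mg/L = 10.3 mg/mL.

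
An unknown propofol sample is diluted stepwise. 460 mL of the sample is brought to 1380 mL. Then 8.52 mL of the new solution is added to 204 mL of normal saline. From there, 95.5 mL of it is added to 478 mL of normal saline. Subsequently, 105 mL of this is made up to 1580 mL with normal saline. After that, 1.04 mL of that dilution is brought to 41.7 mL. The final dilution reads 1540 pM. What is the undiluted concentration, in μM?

418 μM

Overall dilution factor = 3 × 24.94 × 6.005 × 15.05 × 40.10 = 2.71 × 10⁵.
Original = 1540 pM × 2.71 × 10⁵ = 4.18 × 10⁸ pM = 418 μM.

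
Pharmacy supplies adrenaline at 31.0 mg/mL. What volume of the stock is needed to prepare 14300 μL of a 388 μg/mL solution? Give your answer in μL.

388 μg/mL = 0.388 mg/mL.
V₁ = C₂V₂/C₁ = 0.388 × 14300 / 31.0 = 179 μL.

179 μL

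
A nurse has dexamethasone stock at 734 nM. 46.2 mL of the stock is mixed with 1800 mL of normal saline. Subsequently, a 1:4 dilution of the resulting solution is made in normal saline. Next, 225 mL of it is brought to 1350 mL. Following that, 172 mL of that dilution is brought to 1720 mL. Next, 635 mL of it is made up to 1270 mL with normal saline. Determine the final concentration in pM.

Overall dilution factor = 39.96 × 4 × 6 × 10 × 2 = 1.92 × 10⁴.
734 nM / 1.92 × 10⁴ = 0.0383 nM = 38.3 pM.

38.3 pM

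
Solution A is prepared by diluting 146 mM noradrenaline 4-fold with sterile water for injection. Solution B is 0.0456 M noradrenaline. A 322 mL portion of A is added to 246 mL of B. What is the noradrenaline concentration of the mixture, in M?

C_A = 146 mM / 4 = 36.5 mM.
C_B = 0.0456 M = 45.6 mM.
C_mix = (C_A·V_A + C_B·V_B)/(V_A + V_B) = (36.5×322 + 45.6×246) / 568.0 = 40.4 mM = 0.0404 M.

0.0404 M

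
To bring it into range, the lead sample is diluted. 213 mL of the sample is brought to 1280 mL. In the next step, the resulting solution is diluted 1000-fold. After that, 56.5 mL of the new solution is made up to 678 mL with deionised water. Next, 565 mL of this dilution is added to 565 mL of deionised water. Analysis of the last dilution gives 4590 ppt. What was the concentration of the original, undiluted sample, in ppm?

Overall dilution factor = 6.009 × 1000 × 12 × 2 = 1.44 × 10⁵.
Original = 4590 ppt × 1.44 × 10⁵ = 6.62 × 10⁸ ppt = 662 ppm.

662 ppm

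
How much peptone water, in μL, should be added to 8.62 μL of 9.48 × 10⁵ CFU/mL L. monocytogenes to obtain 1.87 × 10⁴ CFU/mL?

428 μL

V₂ = C₁V₁/C₂ = 9.48 × 10⁵ × 8.62 / 1.87 × 10⁴ = 437 μL.
Diluent to add = V₂ − V₁ = 437 − 8.62 = 428 μL.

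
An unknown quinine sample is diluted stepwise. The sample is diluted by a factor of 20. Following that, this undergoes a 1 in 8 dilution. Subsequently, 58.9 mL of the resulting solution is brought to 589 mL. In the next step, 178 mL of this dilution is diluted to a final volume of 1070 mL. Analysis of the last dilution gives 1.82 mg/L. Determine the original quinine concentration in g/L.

Overall dilution factor = 20 × 8 × 10 × 6.011 = 9618.
Original = 1.82 mg/L × 9618 = 1.75 × 10⁴ mg/L = 17.5 g/L.

17.5 g/L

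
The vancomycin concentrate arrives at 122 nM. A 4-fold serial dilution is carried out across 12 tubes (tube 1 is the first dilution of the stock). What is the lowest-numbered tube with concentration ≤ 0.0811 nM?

tube 6

Tube n has concentration 122 nM / 4ⁿ.
Need 4ⁿ ≥ 122 nM / 0.0811 nM = 1504, so n ≥ 5.28.
First such tube: n = 6.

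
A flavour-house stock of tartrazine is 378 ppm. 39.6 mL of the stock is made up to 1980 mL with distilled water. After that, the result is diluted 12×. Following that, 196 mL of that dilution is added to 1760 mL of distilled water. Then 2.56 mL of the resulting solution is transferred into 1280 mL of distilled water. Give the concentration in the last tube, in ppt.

126 ppt

Overall dilution factor = 50 × 12 × 9.980 × 501 = 3.00 × 10⁶.
378 ppm / 3.00 × 10⁶ = 1.26 × 10⁻⁴ ppm = 126 ppt.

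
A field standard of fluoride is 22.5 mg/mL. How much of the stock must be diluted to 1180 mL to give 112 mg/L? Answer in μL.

112 mg/L = 0.112 mg/mL.
V₁ = C₂V₂/C₁ = 0.112 × 1180 / 22.5 = 5.87 mL = 5870 μL.

5870 μL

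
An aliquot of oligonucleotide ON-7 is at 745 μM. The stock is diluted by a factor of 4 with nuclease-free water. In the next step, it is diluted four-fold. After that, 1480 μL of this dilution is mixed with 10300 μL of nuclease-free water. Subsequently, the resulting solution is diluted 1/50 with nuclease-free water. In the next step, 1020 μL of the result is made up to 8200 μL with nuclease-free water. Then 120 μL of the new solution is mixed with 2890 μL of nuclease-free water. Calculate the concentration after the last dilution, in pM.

Overall dilution factor = 4 × 4 × 7.959 × 50 × 8.039 × 25.08 = 1.28 × 10⁶.
745 μM / 1.28 × 10⁶ = 5.80 × 10⁻⁴ μM = 580 pM.

580 pM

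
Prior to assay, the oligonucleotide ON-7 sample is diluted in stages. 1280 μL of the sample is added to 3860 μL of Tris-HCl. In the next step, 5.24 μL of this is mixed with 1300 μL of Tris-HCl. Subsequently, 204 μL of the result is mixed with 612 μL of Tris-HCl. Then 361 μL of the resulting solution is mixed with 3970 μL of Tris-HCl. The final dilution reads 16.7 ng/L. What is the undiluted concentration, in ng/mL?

802 ng/mL

Overall dilution factor = 4.016 × 249.1 × 4 × 12.00 = 4.80 × 10⁴.
Original = 16.7 ng/L × 4.80 × 10⁴ = 8.02 × 10⁵ ng/L = 802 ng/mL.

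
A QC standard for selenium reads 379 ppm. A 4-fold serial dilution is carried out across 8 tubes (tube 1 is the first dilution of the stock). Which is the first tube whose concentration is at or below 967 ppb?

Tube n has concentration 379 ppm / 4ⁿ.
Need 4ⁿ ≥ 379 ppm / 967 ppb = 392, so n ≥ 4.31.
First such tube: n = 5.

tube 5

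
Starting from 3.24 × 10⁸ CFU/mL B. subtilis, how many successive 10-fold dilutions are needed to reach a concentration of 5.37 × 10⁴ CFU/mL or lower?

4

Need 10ⁿ ≥ 6034, so n ≥ log(6034)/log(10) = 3.78.
Minimum whole steps: n = 4.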